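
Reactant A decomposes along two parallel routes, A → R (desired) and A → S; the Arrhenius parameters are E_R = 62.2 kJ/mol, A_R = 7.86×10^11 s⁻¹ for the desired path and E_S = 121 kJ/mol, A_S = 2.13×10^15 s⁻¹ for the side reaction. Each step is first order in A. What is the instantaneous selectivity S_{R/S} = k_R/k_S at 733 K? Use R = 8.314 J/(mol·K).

5.72

With equal orders, S_{R/S} = k_R/k_S = (A_R/A_S)·exp[(E_S−E_R)/(RT)].
(E_S−E_R)/(RT) = (121−62.2)×10³/(8.314×733) = 58800/6094 = 9.649.
k_R/k_S = (7.86×10^11/2.13×10^15)·exp(9.649) = 3.690×10^-4 × 15500 = 5.72.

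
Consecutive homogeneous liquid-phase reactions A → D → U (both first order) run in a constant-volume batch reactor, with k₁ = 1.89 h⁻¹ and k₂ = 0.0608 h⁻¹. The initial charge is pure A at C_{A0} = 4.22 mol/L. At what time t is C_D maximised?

For first-order series the maximum of C_D occurs at t_opt = ln(k₂/k₁)/(k₂−k₁).
= ln(0.0608/1.89)/(0.0608−1.89) = ln(0.03217)/-1.829 = -3.437/-1.829 = 1.88 h.

1.88 h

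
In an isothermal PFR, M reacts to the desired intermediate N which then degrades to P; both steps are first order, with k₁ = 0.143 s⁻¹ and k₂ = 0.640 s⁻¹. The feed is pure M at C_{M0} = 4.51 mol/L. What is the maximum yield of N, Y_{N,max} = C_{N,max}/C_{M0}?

0.145

Evaluating C_N at τ_opt = ln(k₂/k₁)/(k₂−k₁) gives C_{N,max}/C_{M0} = (k₁/k₂)^[k₂/(k₂−k₁)].
= (0.143/0.640)^(0.640/(0.640−0.143)) = (0.2234)^(1.288) = 0.1452.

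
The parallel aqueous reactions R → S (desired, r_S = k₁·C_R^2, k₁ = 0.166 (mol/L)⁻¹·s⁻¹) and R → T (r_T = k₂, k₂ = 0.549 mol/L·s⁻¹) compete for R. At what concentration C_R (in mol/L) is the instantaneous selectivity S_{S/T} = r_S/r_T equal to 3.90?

S_{S/T} = (k₁/k₂)·C_R^2 ⇒ C_R = (S·k₂/k₁)^(0.5).
= (3.90×0.549/0.166)^(0.5) = (12.90)^(0.5) = 3.59 mol/L.

3.59 mol/L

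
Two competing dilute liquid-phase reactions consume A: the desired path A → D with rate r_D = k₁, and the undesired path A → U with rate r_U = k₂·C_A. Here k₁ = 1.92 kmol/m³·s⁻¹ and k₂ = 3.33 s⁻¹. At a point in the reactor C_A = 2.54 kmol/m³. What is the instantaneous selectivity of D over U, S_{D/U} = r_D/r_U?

0.227

S_{D/U} = r_D/r_U = (k₁)/(k₂·C_A) = (k₁/k₂)·C_A⁻¹.
= (1.92) / (3.33×2.540) = 1.920/8.458 = 0.227.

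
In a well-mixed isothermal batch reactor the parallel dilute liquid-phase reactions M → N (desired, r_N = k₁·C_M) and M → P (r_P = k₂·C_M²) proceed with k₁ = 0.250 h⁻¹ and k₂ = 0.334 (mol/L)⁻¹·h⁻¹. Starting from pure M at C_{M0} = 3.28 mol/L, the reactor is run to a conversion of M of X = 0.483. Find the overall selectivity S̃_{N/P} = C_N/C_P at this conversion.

C_M = C_{M0}(1−X) = 1.696 mol/L.
Along a PFR/batch, dC_N/dC_M = −r_N/(r_N+r_P) = −k₁/(k₁+k₂·C_M).
Integrating from C_{M0} to C_M: C_N = (0.250/0.334)·ln[(0.250+0.334·3.28)/(0.250+0.334·1.70)] = 0.7485·ln(1.346/0.8164) = 0.3740 mol/L.
C_P = (C_{M0}−C_M)−C_N = 1.210 mol/L; S̃_{N/P} = 0.3740/1.210 = 0.309.

0.309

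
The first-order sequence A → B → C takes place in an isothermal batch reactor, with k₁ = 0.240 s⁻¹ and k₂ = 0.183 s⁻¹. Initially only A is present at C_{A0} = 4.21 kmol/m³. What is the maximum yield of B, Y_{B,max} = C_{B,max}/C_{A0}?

0.419

For a first-order series the maximum intermediate yield is C_{B,max}/C_{A0} = (k₁/k₂)^[k₂/(k₂−k₁)].
= (0.240/0.183)^(0.183/(0.183−0.240)) = (1.311)^(-3.211) = 0.4187.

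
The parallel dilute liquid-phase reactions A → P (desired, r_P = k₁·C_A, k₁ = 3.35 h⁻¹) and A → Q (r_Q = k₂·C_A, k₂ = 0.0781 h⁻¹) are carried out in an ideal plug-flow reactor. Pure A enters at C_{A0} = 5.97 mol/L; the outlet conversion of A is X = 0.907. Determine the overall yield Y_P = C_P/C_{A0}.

C_A = C_{A0}(1−X) = 0.5552 mol/L.
Both paths are first order in A, so the instantaneous fraction to P is constant: dC_P/d(−C_A) = k₁/(k₁+k₂) = 0.9772.
C_P = 0.9772·(C_{A0}−C_A) = 0.9772×5.415 = 5.29 mol/L.
Y_P = C_P/C_{A0} = 5.291/5.97 = 0.886.

0.886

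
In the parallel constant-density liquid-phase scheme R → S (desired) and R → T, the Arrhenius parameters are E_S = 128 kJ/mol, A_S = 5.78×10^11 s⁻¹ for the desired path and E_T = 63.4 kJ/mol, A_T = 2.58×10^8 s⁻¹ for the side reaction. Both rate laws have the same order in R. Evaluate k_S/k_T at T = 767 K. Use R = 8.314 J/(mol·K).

0.0893

Since both paths have the same order in R, the concentration cancels and S_{S/T} = k_S/k_T = (A_S/A_T)·exp[(E_T−E_S)/(RT)].
(E_T−E_S)/(RT) = (63.4−128)×10³/(8.314×767) = -64600/6377 = -10.13.
k_S/k_T = (5.78×10^11/2.58×10^8)·exp(-10.13) = 2240 × 3.985×10^-5 = 0.0893.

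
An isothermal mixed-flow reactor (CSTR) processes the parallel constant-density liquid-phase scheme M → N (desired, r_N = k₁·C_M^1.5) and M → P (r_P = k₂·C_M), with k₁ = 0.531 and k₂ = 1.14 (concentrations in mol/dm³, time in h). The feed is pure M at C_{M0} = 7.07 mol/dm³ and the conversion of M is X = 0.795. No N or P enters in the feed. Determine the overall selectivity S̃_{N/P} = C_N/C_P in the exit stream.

Exit C_M = C_{M0}(1−X) = 7.07×0.205 = 1.449 mol/dm³.
Rates in a CSTR are evaluated at the outlet concentration: r_N = 0.531×1.449^1.5 = 0.9265, r_P = 1.14×1.449 = 1.652.
Overall selectivity = C_N/C_P = r_Nτ/(r_Pτ) = r_N/r_P = 0.561.

0.561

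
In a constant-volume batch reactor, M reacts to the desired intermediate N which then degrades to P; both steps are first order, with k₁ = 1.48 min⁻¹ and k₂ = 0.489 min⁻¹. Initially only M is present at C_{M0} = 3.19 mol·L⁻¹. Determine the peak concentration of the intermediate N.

Evaluating C_N at t_opt = ln(k₂/k₁)/(k₂−k₁) gives C_{N,max}/C_{M0} = (k₁/k₂)^[k₂/(k₂−k₁)].
= (1.48/0.489)^(0.489/(0.489−1.48)) = (3.027)^(-0.4934) = 0.5790.
C_{N,max} = 0.5790×3.19 = 1.85 mol·L⁻¹.

1.85 mol·L⁻¹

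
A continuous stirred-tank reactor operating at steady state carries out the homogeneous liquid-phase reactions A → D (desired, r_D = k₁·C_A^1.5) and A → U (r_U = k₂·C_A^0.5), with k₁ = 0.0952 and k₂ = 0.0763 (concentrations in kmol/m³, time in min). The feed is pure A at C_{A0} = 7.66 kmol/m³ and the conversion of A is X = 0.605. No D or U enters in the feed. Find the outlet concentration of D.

Exit C_A = C_{A0}(1−X) = 7.66×0.395 = 3.026 kmol/m³.
Rates in a CSTR are evaluated at the outlet concentration: r_D = 0.0952×3.026^1.5 = 0.5010, r_U = 0.0763×3.026^0.5 = 0.1327.
Fraction of consumed A going to D: r_D/(r_D+r_U) = 0.7906.
C_D = 0.7906·C_{A0}·X = 0.7906×7.66×0.605 = 3.66 kmol/m³.

3.66 kmol/m³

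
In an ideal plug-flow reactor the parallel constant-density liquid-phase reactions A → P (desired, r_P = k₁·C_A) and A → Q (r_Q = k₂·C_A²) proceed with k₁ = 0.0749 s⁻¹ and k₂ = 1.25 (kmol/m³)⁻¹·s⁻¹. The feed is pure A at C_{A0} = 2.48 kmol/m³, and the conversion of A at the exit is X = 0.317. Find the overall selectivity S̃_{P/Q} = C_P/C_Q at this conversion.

C_A = C_{A0}(1−X) = 1.694 kmol/m³.
Along a PFR/batch, dC_P/dC_A = −r_P/(r_P+r_Q) = −k₁/(k₁+k₂·C_A).
Integrating from C_{A0} to C_A: C_P = (0.0749/1.25)·ln[(0.0749+1.25·2.48)/(0.0749+1.25·1.69)] = 0.05992·ln(3.175/2.192) = 0.02219 kmol/m³.
C_Q = (C_{A0}−C_A)−C_P = 0.7640 kmol/m³; S̃_{P/Q} = 0.02219/0.7640 = 0.0290.

0.0290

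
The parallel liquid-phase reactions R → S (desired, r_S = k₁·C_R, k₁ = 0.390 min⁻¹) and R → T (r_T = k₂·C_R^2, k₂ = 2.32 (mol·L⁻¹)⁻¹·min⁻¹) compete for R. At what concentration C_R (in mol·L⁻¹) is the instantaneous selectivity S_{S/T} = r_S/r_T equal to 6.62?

0.0254 mol·L⁻¹

S_{S/T} = (k₁/k₂)·C_R⁻¹ ⇒ C_R = (S·k₂/k₁)^(-1).
= (6.62×2.32/0.390)^(-1) = (39.38)^(-1) = 0.0254 mol·L⁻¹.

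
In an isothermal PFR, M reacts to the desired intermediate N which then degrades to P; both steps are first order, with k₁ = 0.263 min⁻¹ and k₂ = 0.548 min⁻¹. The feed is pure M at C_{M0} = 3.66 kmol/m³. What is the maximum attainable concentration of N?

0.892 kmol/m³

Evaluating C_N at τ_opt = ln(k₂/k₁)/(k₂−k₁) gives C_{N,max}/C_{M0} = (k₁/k₂)^[k₂/(k₂−k₁)].
= (0.263/0.548)^(0.548/(0.548−0.263)) = (0.4799)^(1.923) = 0.2438.
C_{N,max} = 0.2438×3.66 = 0.892 kmol/m³.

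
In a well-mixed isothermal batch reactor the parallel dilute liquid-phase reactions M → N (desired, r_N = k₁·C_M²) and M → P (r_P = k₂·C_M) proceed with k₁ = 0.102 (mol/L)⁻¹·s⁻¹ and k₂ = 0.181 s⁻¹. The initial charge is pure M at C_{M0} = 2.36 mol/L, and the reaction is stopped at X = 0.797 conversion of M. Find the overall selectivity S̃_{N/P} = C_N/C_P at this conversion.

0.747

C_M = C_{M0}(1−X) = 0.4791 mol/L.
Along a PFR/batch, dC_P/dC_M = −r_P/(r_N+r_P) = −k₂/(k₂+k₁·C_M).
Integrating from C_{M0} to C_M: C_P = (0.181/0.102)·ln[(0.181+0.102·2.36)/(0.181+0.102·0.479)] = 1.775·ln(0.4217/0.2299) = 1.077 mol/L.
Then C_N = (C_{M0}−C_M) − C_P = 1.881 − 1.077 = 0.8041 mol/L.
S̃_{N/P} = C_N/C_P = 0.8041/1.077 = 0.747.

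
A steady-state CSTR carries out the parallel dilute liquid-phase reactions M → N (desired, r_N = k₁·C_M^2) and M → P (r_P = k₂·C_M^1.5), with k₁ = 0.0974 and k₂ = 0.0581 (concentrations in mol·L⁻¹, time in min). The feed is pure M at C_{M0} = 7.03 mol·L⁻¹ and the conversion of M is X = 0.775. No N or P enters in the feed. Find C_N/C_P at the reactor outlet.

Exit C_M = C_{M0}(1−X) = 7.03×0.225 = 1.582 mol·L⁻¹.
Rates in a CSTR are evaluated at the outlet concentration: r_N = 0.0974×1.582^2 = 0.2437, r_P = 0.0581×1.582^1.5 = 0.1156.
Overall selectivity = C_N/C_P = r_Nτ/(r_Pτ) = r_N/r_P = 2.11.

2.11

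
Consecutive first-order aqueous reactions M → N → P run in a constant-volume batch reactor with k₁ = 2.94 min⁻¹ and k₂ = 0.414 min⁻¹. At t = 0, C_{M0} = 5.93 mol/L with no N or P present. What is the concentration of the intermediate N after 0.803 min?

4.30 mol/L

The intermediate concentration in a first-order A→B→C sequence is C_N = k₁C_{M0}(e^(−k₁t) − e^(−k₂t))/(k₂−k₁).
e^(−k₁t) = e^(−2.94×0.803) = e^(−2.361) = 0.09434; e^(−k₂t) = e^(−0.3324) = 0.7172.
C_N = 2.94×5.93/(0.414−2.94) × (0.09434−0.7172) = (-6.902)×(-0.6228) = 4.299 mol/L.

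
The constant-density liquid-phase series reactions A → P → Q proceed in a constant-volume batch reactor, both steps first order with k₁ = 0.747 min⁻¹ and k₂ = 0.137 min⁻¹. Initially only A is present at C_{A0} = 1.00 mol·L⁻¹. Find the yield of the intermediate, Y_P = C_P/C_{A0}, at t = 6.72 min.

Solving the coupled first-order balances gives C_P(t) = [k₁/(k₂−k₁)]·C_{A0}·(e^(−k₁t) − e^(−k₂t)).
e^(−k₁t) = e^(−0.747×6.72) = e^(−5.020) = 0.006606; e^(−k₂t) = e^(−0.9206) = 0.3983.
C_P = 0.747×1.00/(0.137−0.747) × (0.006606−0.3983) = (-1.225)×(-0.3917) = 0.4796 mol·L⁻¹.
Y_P = C_P/C_{A0} = 0.4796/1.00 = 0.480.

0.480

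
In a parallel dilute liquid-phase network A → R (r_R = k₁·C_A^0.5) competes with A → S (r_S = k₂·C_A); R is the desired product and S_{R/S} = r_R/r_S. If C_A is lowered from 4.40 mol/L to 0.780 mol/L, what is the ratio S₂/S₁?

2.38

S_{R/S} = (k₁/k₂)·C_A^-0.5, so S₂/S₁ = (C_{A,2}/C_{A,1})^-0.5.
= (0.780/4.40)^(-0.5) = (0.1773)^(-0.5) = 2.38.
Selectivity toward R rises as C_A falls — low-concentration operation is favoured.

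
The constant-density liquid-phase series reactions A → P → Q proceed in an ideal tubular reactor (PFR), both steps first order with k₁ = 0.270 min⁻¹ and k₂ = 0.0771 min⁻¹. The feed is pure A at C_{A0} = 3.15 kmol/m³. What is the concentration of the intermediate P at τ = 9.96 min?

The intermediate concentration in a first-order A→B→C sequence is C_P = k₁C_{A0}(e^(−k₁τ) − e^(−k₂τ))/(k₂−k₁).
e^(−k₁τ) = e^(−0.270×9.96) = e^(−2.689) = 0.06794; e^(−k₂τ) = e^(−0.7679) = 0.4640.
C_P = 0.270×3.15/(0.0771−0.270) × (0.06794−0.4640) = (-4.409)×(-0.3960) = 1.746 kmol/m³.

1.75 kmol/m³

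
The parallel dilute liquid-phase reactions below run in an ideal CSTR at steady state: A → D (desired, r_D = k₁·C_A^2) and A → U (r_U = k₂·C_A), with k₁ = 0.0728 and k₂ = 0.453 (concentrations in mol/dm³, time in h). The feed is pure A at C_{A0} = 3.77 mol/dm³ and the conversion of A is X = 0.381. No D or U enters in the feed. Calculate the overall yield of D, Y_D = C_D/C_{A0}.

Exit C_A = C_{A0}(1−X) = 3.77×0.619 = 2.334 mol/dm³.
In a CSTR the entire volume is at exit conditions, so r_D = 0.0728×2.334^2 = 0.3965 and r_U = 0.453×2.334 = 1.057.
Fraction of consumed A going to D: r_D/(r_D+r_U) = 0.2727.
C_D = 0.2727·C_{A0}·X = 0.2727×3.77×0.381 = 0.392 mol/dm³; Y_D = C_D/C_{A0} = 0.104.

0.104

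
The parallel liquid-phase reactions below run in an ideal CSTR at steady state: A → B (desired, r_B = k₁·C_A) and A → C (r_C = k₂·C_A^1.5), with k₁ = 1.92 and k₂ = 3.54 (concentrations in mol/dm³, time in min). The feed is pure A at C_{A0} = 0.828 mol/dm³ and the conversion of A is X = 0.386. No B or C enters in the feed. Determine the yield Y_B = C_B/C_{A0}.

Exit C_A = C_{A0}(1−X) = 0.828×0.614 = 0.5084 mol/dm³.
A CSTR operates uniformly at the exit composition, giving r_B = 0.9761 and r_C = 1.283 (each k·C_A^n at C_A = 0.5084).
Fraction of consumed A going to B: r_B/(r_B+r_C) = 0.4320.
C_B = 0.4320·C_{A0}·X = 0.4320×0.828×0.386 = 0.138 mol/dm³; Y_B = C_B/C_{A0} = 0.167.

0.167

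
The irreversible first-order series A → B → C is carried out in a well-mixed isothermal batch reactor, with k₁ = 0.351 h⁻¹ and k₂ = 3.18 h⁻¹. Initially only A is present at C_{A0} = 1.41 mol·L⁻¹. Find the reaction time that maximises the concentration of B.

The intermediate peaks when r₁ = r₂, i.e. k₁e^(−k₁t) = k₂e^(−k₂t), giving t_opt = ln(k₂/k₁)/(k₂−k₁).
= ln(3.18/0.351)/(3.18−0.351) = ln(9.060)/2.829 = 2.204/2.829 = 0.779 h.

0.779 h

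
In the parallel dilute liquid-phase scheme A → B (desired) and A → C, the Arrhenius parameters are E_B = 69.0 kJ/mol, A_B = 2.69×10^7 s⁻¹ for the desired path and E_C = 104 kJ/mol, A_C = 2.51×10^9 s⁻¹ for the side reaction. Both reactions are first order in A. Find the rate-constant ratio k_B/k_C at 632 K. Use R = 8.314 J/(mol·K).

Since both paths have the same order in A, the concentration cancels and S_{B/C} = k_B/k_C = (A_B/A_C)·exp[(E_C−E_B)/(RT)].
(E_C−E_B)/(RT) = (104−69.0)×10³/(8.314×632) = 35000/5254 = 6.661.
k_B/k_C = (2.69×10^7/2.51×10^9)·exp(6.661) = 0.01072 × 781.4 = 8.37.
Since E_B < E_C, lowering the temperature improves selectivity toward B.

8.37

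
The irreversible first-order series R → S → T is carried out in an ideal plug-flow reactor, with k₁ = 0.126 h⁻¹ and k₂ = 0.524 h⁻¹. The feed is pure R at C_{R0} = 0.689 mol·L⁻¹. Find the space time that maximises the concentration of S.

For first-order series the maximum of C_S occurs at τ_opt = ln(k₂/k₁)/(k₂−k₁).
= ln(0.524/0.126)/(0.524−0.126) = ln(4.159)/0.3980 = 1.425/0.3980 = 3.58 h.

3.58 h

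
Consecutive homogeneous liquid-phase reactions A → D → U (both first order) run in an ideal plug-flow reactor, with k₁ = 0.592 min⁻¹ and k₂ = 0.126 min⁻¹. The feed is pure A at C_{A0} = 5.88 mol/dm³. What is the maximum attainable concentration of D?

3.87 mol/dm³

For a first-order series the maximum intermediate yield is C_{D,max}/C_{A0} = (k₁/k₂)^[k₂/(k₂−k₁)].
= (0.592/0.126)^(0.126/(0.126−0.592)) = (4.698)^(-0.2704) = 0.6581.
C_{D,max} = 0.6581×5.88 = 3.87 mol/dm³.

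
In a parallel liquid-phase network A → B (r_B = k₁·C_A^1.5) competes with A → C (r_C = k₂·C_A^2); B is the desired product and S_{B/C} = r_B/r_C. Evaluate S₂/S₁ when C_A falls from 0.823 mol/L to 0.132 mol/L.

2.50

S_{B/C} = (k₁/k₂)·C_A^-0.5, so S₂/S₁ = (C_{A,2}/C_{A,1})^-0.5.
= (0.132/0.823)^(-0.5) = (0.1604)^(-0.5) = 2.50.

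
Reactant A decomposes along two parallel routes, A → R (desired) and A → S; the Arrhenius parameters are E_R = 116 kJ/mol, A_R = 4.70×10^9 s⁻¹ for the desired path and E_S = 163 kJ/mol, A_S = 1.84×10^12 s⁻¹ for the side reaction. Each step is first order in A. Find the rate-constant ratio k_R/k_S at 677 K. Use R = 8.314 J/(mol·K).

Since both paths have the same order in A, the concentration cancels and S_{R/S} = k_R/k_S = (A_R/A_S)·exp[(E_S−E_R)/(RT)].
(E_S−E_R)/(RT) = (163−116)×10³/(8.314×677) = 47000/5629 = 8.350.
k_R/k_S = (4.70×10^9/1.84×10^12)·exp(8.350) = 0.002554 × 4231 = 10.8.

10.8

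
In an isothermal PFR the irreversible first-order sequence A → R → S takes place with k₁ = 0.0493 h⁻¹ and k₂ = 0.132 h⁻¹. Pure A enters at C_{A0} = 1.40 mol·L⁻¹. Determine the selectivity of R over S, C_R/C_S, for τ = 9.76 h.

1.15

Solving the coupled first-order balances gives C_R(τ) = [k₁/(k₂−k₁)]·C_{A0}·(e^(−k₁τ) − e^(−k₂τ)).
e^(−k₁τ) = e^(−0.0493×9.76) = e^(−0.4812) = 0.6181; e^(−k₂τ) = e^(−1.288) = 0.2757.
C_R = 0.0493×1.40/(0.132−0.0493) × (0.6181−0.2757) = 0.8346×0.3423 = 0.2857 mol·L⁻¹.
C_A = C_{A0}e^(−k₁τ) = 0.8653 mol·L⁻¹, so C_S = C_{A0}−C_A−C_R = 0.2490 mol·L⁻¹; C_R/C_S = 1.15.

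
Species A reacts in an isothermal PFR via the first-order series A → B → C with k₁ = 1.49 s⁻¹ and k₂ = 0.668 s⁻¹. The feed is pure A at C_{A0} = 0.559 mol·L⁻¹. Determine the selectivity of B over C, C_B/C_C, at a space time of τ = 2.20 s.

For first-order series with pure A initially, C_B(τ) = k₁C_{A0}/(k₂−k₁)·(e^(−k₁τ) − e^(−k₂τ)).
e^(−k₁τ) = e^(−1.49×2.20) = e^(−3.278) = 0.03770; e^(−k₂τ) = e^(−1.470) = 0.2300.
C_B = 1.49×0.559/(0.668−1.49) × (0.03770−0.2300) = (-1.013)×(-0.1923) = 0.1949 mol·L⁻¹.
C_A = C_{A0}e^(−k₁τ) = 0.02108 mol·L⁻¹, so C_C = C_{A0}−C_A−C_B = 0.3431 mol·L⁻¹; C_B/C_C = 0.568.

0.568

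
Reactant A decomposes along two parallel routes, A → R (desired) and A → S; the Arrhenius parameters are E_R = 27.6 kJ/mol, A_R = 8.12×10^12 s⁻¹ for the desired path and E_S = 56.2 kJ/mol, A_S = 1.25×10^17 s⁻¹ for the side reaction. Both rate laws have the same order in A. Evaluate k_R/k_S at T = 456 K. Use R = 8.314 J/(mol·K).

Since both paths have the same order in A, the concentration cancels and S_{R/S} = k_R/k_S = (A_R/A_S)·exp[(E_S−E_R)/(RT)].
(E_S−E_R)/(RT) = (56.2−27.6)×10³/(8.314×456) = 28600/3791 = 7.544.
k_R/k_S = (8.12×10^12/1.25×10^17)·exp(7.544) = 6.496×10^-5 × 1889 = 0.123.

0.123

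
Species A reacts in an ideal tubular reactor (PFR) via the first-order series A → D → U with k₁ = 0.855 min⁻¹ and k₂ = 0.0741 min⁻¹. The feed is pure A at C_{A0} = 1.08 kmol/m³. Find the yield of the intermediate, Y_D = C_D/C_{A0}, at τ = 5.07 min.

0.738

Solving the coupled first-order balances gives C_D(τ) = [k₁/(k₂−k₁)]·C_{A0}·(e^(−k₁τ) − e^(−k₂τ)).
e^(−k₁τ) = e^(−0.855×5.07) = e^(−4.335) = 0.01310; e^(−k₂τ) = e^(−0.3757) = 0.6868.
C_D = 0.855×1.08/(0.0741−0.855) × (0.01310−0.6868) = (-1.182)×(-0.6737) = 0.7967 kmol/m³.
Y_D = C_D/C_{A0} = 0.7967/1.08 = 0.738.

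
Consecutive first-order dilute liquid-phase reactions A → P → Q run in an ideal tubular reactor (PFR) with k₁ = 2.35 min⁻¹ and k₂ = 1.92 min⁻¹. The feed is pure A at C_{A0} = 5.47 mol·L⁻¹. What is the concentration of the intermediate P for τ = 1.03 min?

1.48 mol·L⁻¹

Solving the coupled first-order balances gives C_P(τ) = [k₁/(k₂−k₁)]·C_{A0}·(e^(−k₁τ) − e^(−k₂τ)).
e^(−k₁τ) = e^(−2.35×1.03) = e^(−2.421) = 0.08888; e^(−k₂τ) = e^(−1.978) = 0.1384.
C_P = 2.35×5.47/(1.92−2.35) × (0.08888−0.1384) = (-29.89)×(-0.04952) = 1.480 mol·L⁻¹.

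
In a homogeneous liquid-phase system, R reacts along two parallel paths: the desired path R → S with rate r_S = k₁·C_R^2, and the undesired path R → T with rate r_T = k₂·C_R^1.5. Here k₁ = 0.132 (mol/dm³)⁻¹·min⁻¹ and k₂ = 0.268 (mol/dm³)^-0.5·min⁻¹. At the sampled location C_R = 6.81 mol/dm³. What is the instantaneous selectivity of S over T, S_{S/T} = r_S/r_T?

S_{S/T} = r_S/r_T = (k₁·C_R^2)/(k₂·C_R^1.5) = (k₁/k₂)·C_R^0.5.
= (0.132×6.810^2) / (0.268×6.810^1.5) = 6.122/4.763 = 1.29.

1.29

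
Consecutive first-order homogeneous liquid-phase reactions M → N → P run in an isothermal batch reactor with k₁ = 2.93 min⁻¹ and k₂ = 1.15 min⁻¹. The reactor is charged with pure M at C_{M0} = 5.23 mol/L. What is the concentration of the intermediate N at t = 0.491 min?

The intermediate concentration in a first-order A→B→C sequence is C_N = k₁C_{M0}(e^(−k₁t) − e^(−k₂t))/(k₂−k₁).
e^(−k₁t) = e^(−2.93×0.491) = e^(−1.439) = 0.2373; e^(−k₂t) = e^(−0.5646) = 0.5686.
C_N = 2.93×5.23/(1.15−2.93) × (0.2373−0.5686) = (-8.609)×(-0.3313) = 2.852 mol/L.

2.85 mol/L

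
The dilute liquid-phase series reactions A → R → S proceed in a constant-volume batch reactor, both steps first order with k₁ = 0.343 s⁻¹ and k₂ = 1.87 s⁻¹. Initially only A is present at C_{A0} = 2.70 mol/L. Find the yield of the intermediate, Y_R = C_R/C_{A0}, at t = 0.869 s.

0.122

The intermediate concentration in a first-order A→B→C sequence is C_R = k₁C_{A0}(e^(−k₁t) − e^(−k₂t))/(k₂−k₁).
e^(−k₁t) = e^(−0.343×0.869) = e^(−0.2981) = 0.7423; e^(−k₂t) = e^(−1.625) = 0.1969.
C_R = 0.343×2.70/(1.87−0.343) × (0.7423−0.1969) = 0.6065×0.5453 = 0.3307 mol/L.
Y_R = C_R/C_{A0} = 0.3307/2.70 = 0.122.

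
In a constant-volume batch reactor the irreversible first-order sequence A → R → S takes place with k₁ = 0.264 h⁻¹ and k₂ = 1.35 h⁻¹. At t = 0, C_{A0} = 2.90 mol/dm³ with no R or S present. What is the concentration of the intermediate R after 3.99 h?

For first-order series with pure A initially, C_R(t) = k₁C_{A0}/(k₂−k₁)·(e^(−k₁t) − e^(−k₂t)).
e^(−k₁t) = e^(−0.264×3.99) = e^(−1.053) = 0.3488; e^(−k₂t) = e^(−5.387) = 0.004578.
C_R = 0.264×2.90/(1.35−0.264) × (0.3488−0.004578) = 0.7050×0.3442 = 0.2426 mol/dm³.

0.243 mol/dm³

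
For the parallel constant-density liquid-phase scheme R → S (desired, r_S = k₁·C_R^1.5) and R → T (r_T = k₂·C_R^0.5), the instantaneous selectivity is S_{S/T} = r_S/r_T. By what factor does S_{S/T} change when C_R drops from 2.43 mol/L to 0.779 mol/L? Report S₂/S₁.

S_{S/T} = (k₁/k₂)·C_R, so S₂/S₁ = (C_{R,2}/C_{R,1}).
= 0.779/2.43 = 0.321.

0.321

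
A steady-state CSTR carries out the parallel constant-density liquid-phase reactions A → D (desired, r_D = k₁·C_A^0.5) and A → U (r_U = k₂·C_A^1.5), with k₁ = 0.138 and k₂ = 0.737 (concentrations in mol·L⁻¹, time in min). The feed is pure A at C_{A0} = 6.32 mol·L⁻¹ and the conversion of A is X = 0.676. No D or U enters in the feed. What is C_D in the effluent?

0.358 mol·L⁻¹

Exit C_A = C_{A0}(1−X) = 6.32×0.324 = 2.048 mol·L⁻¹.
A CSTR operates uniformly at the exit composition, giving r_D = 0.1975 and r_U = 2.160 (each k·C_A^n at C_A = 2.048).
Fraction of consumed A going to D: r_D/(r_D+r_U) = 0.08378.
C_D = 0.08378·C_{A0}·X = 0.08378×6.32×0.676 = 0.358 mol·L⁻¹.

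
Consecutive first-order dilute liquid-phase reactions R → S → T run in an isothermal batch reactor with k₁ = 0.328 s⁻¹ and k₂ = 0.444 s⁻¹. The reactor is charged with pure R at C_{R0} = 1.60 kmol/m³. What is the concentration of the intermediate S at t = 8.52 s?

0.174 kmol/m³

The intermediate concentration in a first-order A→B→C sequence is C_S = k₁C_{R0}(e^(−k₁t) − e^(−k₂t))/(k₂−k₁).
e^(−k₁t) = e^(−0.328×8.52) = e^(−2.795) = 0.06114; e^(−k₂t) = e^(−3.783) = 0.02276.
C_S = 0.328×1.60/(0.444−0.328) × (0.06114−0.02276) = 4.524×0.03838 = 0.1737 kmol/m³.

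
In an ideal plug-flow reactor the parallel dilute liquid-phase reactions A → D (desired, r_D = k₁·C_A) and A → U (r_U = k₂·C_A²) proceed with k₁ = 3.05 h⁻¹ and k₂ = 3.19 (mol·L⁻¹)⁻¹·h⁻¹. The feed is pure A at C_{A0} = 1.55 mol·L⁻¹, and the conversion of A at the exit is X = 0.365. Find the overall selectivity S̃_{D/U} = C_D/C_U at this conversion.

0.762

C_A = C_{A0}(1−X) = 0.9843 mol·L⁻¹.
Along a PFR/batch, dC_D/dC_A = −r_D/(r_D+r_U) = −k₁/(k₁+k₂·C_A).
Integrating from C_{A0} to C_A: C_D = (3.05/3.19)·ln[(3.05+3.19·1.55)/(3.05+3.19·0.984)] = 0.9561·ln(7.994/6.190) = 0.2446 mol·L⁻¹.
C_U = (C_{A0}−C_A)−C_D = 0.3211 mol·L⁻¹; S̃_{D/U} = 0.2446/0.3211 = 0.762.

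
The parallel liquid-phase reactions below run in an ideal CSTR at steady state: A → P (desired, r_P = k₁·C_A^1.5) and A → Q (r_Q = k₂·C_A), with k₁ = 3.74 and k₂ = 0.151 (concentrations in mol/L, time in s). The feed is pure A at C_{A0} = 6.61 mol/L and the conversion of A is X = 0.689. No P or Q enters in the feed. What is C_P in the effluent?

Exit C_A = C_{A0}(1−X) = 6.61×0.311 = 2.056 mol/L.
A CSTR operates uniformly at the exit composition, giving r_P = 11.02 and r_Q = 0.3104 (each k·C_A^n at C_A = 2.056).
Fraction of consumed A going to P: r_P/(r_P+r_Q) = 0.9726.
C_P = 0.9726·C_{A0}·X = 0.9726×6.61×0.689 = 4.43 mol/L.

4.43 mol/L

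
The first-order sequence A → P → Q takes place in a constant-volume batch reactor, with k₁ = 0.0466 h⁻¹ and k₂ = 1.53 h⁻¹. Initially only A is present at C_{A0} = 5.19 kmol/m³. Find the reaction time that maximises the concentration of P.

2.35 h

Setting dC_P/dt = 0 gives t_opt = ln(k₂/k₁)/(k₂−k₁).
= ln(1.53/0.0466)/(1.53−0.0466) = ln(32.83)/1.483 = 3.491/1.483 = 2.35 h.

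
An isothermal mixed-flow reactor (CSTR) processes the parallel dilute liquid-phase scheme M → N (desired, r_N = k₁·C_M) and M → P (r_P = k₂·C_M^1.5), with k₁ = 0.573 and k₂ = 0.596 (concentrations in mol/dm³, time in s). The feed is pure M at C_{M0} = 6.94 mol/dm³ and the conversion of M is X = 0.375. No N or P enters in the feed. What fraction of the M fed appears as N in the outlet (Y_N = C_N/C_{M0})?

0.118

Exit C_M = C_{M0}(1−X) = 6.94×0.625 = 4.338 mol/dm³.
In a CSTR the entire volume is at exit conditions, so r_N = 0.573×4.338 = 2.485 and r_P = 0.596×4.338^1.5 = 5.384.
Fraction of consumed M going to N: r_N/(r_N+r_P) = 0.3158.
C_N = 0.3158·C_{M0}·X = 0.3158×6.94×0.375 = 0.822 mol/dm³; Y_N = C_N/C_{M0} = 0.118.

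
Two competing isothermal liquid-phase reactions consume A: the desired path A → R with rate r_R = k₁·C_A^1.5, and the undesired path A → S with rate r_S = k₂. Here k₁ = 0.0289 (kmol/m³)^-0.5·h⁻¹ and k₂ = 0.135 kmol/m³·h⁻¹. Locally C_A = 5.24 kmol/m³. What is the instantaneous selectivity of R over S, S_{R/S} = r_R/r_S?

S_{R/S} = r_R/r_S = (k₁·C_A^1.5)/(k₂) = (k₁/k₂)·C_A^1.5.
= (0.0289×5.240^1.5) / (0.135) = 0.3467/0.1350 = 2.57.
Since the desired path is higher order in A, keeping C_A high (PFR or concentrated feed) favours R.

2.57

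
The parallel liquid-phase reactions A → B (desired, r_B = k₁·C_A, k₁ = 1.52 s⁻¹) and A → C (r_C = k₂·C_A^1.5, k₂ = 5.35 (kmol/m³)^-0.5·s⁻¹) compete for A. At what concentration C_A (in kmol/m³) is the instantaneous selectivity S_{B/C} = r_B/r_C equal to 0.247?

1.32 kmol/m³

S_{B/C} = (k₁/k₂)·C_A^-0.5 ⇒ C_A = (S·k₂/k₁)^(-2).
= (0.247×5.35/1.52)^(-2) = (0.8694)^(-2) = 1.32 kmol/m³.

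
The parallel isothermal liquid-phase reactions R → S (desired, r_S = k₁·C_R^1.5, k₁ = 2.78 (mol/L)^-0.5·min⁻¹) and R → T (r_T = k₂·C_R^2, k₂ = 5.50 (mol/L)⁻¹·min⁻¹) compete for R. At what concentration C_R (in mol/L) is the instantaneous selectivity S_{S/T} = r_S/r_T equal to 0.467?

1.17 mol/L

S_{S/T} = (k₁/k₂)·C_R^-0.5 ⇒ C_R = (S·k₂/k₁)^(-2).
= (0.467×5.50/2.78)^(-2) = (0.9239)^(-2) = 1.17 mol/L.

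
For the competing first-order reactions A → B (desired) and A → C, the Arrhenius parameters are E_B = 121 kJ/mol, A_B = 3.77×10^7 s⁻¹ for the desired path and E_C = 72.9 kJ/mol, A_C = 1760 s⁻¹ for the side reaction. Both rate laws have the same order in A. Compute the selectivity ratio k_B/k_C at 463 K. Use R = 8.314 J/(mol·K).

0.0802

With equal orders, S_{B/C} = k_B/k_C = (A_B/A_C)·exp[(E_C−E_B)/(RT)].
(E_C−E_B)/(RT) = (72.9−121)×10³/(8.314×463) = -48100/3849 = -12.50.
k_B/k_C = (3.77×10^7/1760)·exp(-12.50) = 21420 × 3.743×10^-6 = 0.0802.
Since E_B > E_C, raising the temperature improves selectivity toward B.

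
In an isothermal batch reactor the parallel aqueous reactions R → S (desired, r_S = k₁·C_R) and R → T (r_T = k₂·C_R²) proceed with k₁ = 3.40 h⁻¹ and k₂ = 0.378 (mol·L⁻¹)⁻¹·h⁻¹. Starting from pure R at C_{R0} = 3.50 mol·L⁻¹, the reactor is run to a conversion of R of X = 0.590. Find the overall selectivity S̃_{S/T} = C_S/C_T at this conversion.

C_R = C_{R0}(1−X) = 1.435 mol·L⁻¹.
Along a PFR/batch, dC_S/dC_R = −r_S/(r_S+r_T) = −k₁/(k₁+k₂·C_R).
Integrating from C_{R0} to C_R: C_S = (3.40/0.378)·ln[(3.40+0.378·3.50)/(3.40+0.378·1.44)] = 8.995·ln(4.723/3.942) = 1.625 mol·L⁻¹.
C_T = (C_{R0}−C_R)−C_S = 0.4401 mol·L⁻¹; S̃_{S/T} = 1.625/0.4401 = 3.69.

3.69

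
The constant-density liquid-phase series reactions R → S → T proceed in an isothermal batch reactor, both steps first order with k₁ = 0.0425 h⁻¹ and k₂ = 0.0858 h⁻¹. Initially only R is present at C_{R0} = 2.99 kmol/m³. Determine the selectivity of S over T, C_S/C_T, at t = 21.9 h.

0.643

The intermediate concentration in a first-order A→B→C sequence is C_S = k₁C_{R0}(e^(−k₁t) − e^(−k₂t))/(k₂−k₁).
e^(−k₁t) = e^(−0.0425×21.9) = e^(−0.9307) = 0.3943; e^(−k₂t) = e^(−1.879) = 0.1527.
C_S = 0.0425×2.99/(0.0858−0.0425) × (0.3943−0.1527) = 2.935×0.2415 = 0.7088 kmol/m³.
C_R = C_{R0}e^(−k₁t) = 1.179 kmol/m³, so C_T = C_{R0}−C_R−C_S = 1.102 kmol/m³; C_S/C_T = 0.643.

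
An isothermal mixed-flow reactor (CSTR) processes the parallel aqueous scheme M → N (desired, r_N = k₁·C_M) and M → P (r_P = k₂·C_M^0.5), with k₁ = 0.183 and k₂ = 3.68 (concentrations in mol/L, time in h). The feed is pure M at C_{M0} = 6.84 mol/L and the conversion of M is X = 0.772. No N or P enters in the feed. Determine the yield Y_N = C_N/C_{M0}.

Exit C_M = C_{M0}(1−X) = 6.84×0.228 = 1.560 mol/L.
In a CSTR the entire volume is at exit conditions, so r_N = 0.183×1.560 = 0.2854 and r_P = 3.68×1.560^0.5 = 4.596.
Fraction of consumed M going to N: r_N/(r_N+r_P) = 0.05847.
C_N = 0.05847·C_{M0}·X = 0.05847×6.84×0.772 = 0.309 mol/L; Y_N = C_N/C_{M0} = 0.0451.

0.0451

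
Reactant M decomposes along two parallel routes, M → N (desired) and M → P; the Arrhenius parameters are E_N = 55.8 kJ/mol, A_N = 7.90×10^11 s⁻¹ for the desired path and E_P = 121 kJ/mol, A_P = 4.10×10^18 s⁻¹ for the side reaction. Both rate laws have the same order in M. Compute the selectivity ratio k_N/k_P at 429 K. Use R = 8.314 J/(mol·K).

16.7

k_N/k_P = (A_N/A_P)·exp[−(E_N−E_P)/(RT)] = (A_N/A_P)·exp[(E_P−E_N)/(RT)].
(E_P−E_N)/(RT) = (121−55.8)×10³/(8.314×429) = 65200/3567 = 18.28.
k_N/k_P = (7.90×10^11/4.10×10^18)·exp(18.28) = 1.927×10^-7 × 8.689×10^7 = 16.7.
Since E_N < E_P, lowering the temperature improves selectivity toward N.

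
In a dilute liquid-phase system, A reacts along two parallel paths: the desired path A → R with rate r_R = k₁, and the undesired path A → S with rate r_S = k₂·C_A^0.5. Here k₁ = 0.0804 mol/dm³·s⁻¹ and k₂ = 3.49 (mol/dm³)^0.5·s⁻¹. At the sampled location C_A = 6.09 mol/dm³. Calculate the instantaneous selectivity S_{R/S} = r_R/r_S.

S_{R/S} = r_R/r_S = (k₁)/(k₂·C_A^0.5) = (k₁/k₂)·C_A^-0.5.
= (0.0804) / (3.49×6.090^0.5) = 0.08040/8.613 = 0.00934.

0.00934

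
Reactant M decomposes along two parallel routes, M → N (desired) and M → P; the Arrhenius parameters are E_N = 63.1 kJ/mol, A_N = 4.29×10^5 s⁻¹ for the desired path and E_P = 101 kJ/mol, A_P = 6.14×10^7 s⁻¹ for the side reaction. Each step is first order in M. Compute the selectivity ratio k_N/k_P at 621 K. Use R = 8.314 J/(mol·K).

Since both paths have the same order in M, the concentration cancels and S_{N/P} = k_N/k_P = (A_N/A_P)·exp[(E_P−E_N)/(RT)].
(E_P−E_N)/(RT) = (101−63.1)×10³/(8.314×621) = 37900/5163 = 7.341.
k_N/k_P = (4.29×10^5/6.14×10^7)·exp(7.341) = 0.006987 × 1542 = 10.8.
Since E_N < E_P, lowering the temperature improves selectivity toward N.

10.8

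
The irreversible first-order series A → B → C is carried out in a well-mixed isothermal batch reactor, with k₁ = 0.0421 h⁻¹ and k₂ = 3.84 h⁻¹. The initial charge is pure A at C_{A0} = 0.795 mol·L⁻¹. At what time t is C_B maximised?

1.19 h

The intermediate peaks when r₁ = r₂, i.e. k₁e^(−k₁t) = k₂e^(−k₂t), giving t_opt = ln(k₂/k₁)/(k₂−k₁).
= ln(3.84/0.0421)/(3.84−0.0421) = ln(91.21)/3.798 = 4.513/3.798 = 1.19 h.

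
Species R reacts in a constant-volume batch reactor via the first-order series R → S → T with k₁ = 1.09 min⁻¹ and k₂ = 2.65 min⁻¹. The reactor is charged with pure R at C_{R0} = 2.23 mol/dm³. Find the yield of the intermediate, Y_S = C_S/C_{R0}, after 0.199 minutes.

For first-order series with pure R initially, C_S(t) = k₁C_{R0}/(k₂−k₁)·(e^(−k₁t) − e^(−k₂t)).
e^(−k₁t) = e^(−1.09×0.199) = e^(−0.2169) = 0.8050; e^(−k₂t) = e^(−0.5273) = 0.5902.
C_S = 1.09×2.23/(2.65−1.09) × (0.8050−0.5902) = 1.558×0.2148 = 0.3347 mol/dm³.
Y_S = C_S/C_{R0} = 0.3347/2.23 = 0.150.

0.150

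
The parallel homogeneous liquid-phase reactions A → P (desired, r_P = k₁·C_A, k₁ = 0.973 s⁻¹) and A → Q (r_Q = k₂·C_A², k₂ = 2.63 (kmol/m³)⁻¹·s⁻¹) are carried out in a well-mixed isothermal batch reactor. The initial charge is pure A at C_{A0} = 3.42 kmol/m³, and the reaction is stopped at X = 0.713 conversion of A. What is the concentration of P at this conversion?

0.381 kmol/m³

C_A = C_{A0}(1−X) = 0.9815 kmol/m³.
Along a PFR/batch, dC_P/dC_A = −r_P/(r_P+r_Q) = −k₁/(k₁+k₂·C_A).
Integrating from C_{A0} to C_A: C_P = (0.973/2.63)·ln[(0.973+2.63·3.42)/(0.973+2.63·0.982)] = 0.3700·ln(9.968/3.554) = 0.3815 kmol/m³.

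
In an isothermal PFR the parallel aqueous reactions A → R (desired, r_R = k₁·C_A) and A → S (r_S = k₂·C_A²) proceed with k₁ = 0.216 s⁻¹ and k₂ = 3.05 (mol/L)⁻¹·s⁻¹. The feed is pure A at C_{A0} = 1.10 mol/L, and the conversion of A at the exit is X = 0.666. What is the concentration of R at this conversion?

0.0696 mol/L

C_A = C_{A0}(1−X) = 0.3674 mol/L.
Along a PFR/batch, dC_R/dC_A = −r_R/(r_R+r_S) = −k₁/(k₁+k₂·C_A).
Integrating from C_{A0} to C_A: C_R = (0.216/3.05)·ln[(0.216+3.05·1.10)/(0.216+3.05·0.367)] = 0.07082·ln(3.571/1.337) = 0.06960 mol/L.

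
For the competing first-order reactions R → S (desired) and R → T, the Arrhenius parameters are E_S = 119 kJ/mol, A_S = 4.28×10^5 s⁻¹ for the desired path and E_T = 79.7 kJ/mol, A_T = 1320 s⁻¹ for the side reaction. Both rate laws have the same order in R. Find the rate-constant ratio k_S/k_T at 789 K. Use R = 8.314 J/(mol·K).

Since both paths have the same order in R, the concentration cancels and S_{S/T} = k_S/k_T = (A_S/A_T)·exp[(E_T−E_S)/(RT)].
(E_T−E_S)/(RT) = (79.7−119)×10³/(8.314×789) = -39300/6560 = -5.991.
k_S/k_T = (4.28×10^5/1320)·exp(-5.991) = 324.2 × 0.002501 = 0.811.

0.811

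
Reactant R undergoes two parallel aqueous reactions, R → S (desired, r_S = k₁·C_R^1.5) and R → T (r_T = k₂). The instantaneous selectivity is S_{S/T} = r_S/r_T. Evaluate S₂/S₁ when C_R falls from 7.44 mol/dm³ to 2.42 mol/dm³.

S_{S/T} = (k₁/k₂)·C_R^1.5, so S₂/S₁ = (C_{R,2}/C_{R,1})^1.5.
= (2.42/7.44)^1.5 = (0.3253)^1.5 = 0.186.
Selectivity toward S falls as C_R falls — high-concentration operation is favoured.

0.186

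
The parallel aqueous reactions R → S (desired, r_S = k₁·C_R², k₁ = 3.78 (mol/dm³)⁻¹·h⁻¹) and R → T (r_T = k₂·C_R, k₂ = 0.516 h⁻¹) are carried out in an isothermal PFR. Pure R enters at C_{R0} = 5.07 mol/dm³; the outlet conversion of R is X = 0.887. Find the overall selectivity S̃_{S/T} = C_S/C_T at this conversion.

C_R = C_{R0}(1−X) = 0.5729 mol/dm³.
Along a PFR/batch, dC_T/dC_R = −r_T/(r_S+r_T) = −k₂/(k₂+k₁·C_R).
Integrating from C_{R0} to C_R: C_T = (0.516/3.78)·ln[(0.516+3.78·5.07)/(0.516+3.78·0.573)] = 0.1365·ln(19.68/2.682) = 0.2721 mol/dm³.
Then C_S = (C_{R0}−C_R) − C_T = 4.497 − 0.2721 = 4.225 mol/dm³.
S̃_{S/T} = C_S/C_T = 4.225/0.2721 = 15.5.

15.5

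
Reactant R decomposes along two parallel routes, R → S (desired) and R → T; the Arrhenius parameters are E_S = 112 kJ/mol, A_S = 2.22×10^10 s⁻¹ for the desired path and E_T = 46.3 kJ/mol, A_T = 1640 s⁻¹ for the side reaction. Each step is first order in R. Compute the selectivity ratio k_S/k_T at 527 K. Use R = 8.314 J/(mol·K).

4.16

With equal orders, S_{S/T} = k_S/k_T = (A_S/A_T)·exp[(E_T−E_S)/(RT)].
(E_T−E_S)/(RT) = (46.3−112)×10³/(8.314×527) = -65700/4381 = -14.99.
k_S/k_T = (2.22×10^10/1640)·exp(-14.99) = 1.354×10^7 × 3.075×10^-7 = 4.16.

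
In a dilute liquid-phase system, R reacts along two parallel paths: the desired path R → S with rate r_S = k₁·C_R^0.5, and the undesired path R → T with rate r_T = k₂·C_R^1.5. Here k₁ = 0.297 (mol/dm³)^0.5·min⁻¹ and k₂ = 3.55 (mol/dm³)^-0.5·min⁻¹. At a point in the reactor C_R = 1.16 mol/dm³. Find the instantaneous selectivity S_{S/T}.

0.0721

S_{S/T} = r_S/r_T = (k₁·C_R^0.5)/(k₂·C_R^1.5) = (k₁/k₂)·C_R⁻¹.
= (0.297×1.160^0.5) / (3.55×1.160^1.5) = 0.3199/4.435 = 0.0721.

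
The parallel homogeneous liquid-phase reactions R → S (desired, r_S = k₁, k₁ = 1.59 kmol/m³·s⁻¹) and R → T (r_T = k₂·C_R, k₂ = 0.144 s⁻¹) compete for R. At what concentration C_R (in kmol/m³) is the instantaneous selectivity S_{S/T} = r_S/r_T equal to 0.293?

37.7 kmol/m³

S_{S/T} = (k₁/k₂)·C_R⁻¹ ⇒ C_R = (S·k₂/k₁)^(-1).
= (0.293×0.144/1.59)^(-1) = (0.02654)^(-1) = 37.7 kmol/m³.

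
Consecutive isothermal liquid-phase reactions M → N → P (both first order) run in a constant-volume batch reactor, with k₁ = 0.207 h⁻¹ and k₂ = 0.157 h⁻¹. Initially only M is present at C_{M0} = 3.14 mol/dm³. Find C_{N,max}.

For a first-order series the maximum intermediate yield is C_{N,max}/C_{M0} = (k₁/k₂)^[k₂/(k₂−k₁)].
= (0.207/0.157)^(0.157/(0.157−0.207)) = (1.318)^(-3.140) = 0.4197.
C_{N,max} = 0.4197×3.14 = 1.32 mol/dm³.

1.32 mol/dm³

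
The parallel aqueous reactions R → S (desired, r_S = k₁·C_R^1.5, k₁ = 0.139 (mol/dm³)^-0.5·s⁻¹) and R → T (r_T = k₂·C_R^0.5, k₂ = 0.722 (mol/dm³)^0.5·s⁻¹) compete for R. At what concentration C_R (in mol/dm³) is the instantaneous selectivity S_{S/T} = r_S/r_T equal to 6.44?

33.5 mol/dm³

S_{S/T} = (k₁/k₂)·C_R ⇒ C_R = S·k₂/k₁.
= 6.44×0.722/0.139 = 33.5 mol/dm³.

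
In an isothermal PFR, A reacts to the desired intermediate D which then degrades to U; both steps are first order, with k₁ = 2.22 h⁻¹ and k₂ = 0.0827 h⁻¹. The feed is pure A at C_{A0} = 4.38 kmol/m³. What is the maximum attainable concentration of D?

Evaluating C_D at τ_opt = ln(k₂/k₁)/(k₂−k₁) gives C_{D,max}/C_{A0} = (k₁/k₂)^[k₂/(k₂−k₁)].
= (2.22/0.0827)^(0.0827/(0.0827−2.22)) = (26.84)^(-0.03869) = 0.8805.
C_{D,max} = 0.8805×4.38 = 3.86 kmol/m³.

3.86 kmol/m³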